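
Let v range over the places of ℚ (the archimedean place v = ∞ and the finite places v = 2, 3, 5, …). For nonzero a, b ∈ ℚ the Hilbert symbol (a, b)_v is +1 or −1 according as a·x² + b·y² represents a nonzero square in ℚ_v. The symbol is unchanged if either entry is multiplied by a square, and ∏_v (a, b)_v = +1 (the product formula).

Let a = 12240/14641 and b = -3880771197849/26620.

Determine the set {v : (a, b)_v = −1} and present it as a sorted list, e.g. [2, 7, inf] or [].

(a, b) ≡ (85, -255255) mod (ℚ^×)²; places V = {2, 3, 5, 7, 11, 13, 17, ∞}.
(a,b)_5: α=1, u≡3; β=-1, v≡4 (mod 5); (3|5)=-1, (4|5)=+1; sign (−1)^0·-1^-1·+1^1 = -1.
(a,b)_7: α=0, u≡1; β=3, v≡5 (mod 7); (1|7)=+1, (5|7)=-1; sign (−1)^0·+1^3·-1^0 = +1.
(a,b)_13: α=0, u≡11; β=1, v≡5 (mod 13); (11|13)=-1, (5|13)=-1; sign (−1)^0·-1^1·-1^0 = -1.
(a,b)_2: α=4, β=-2; u≡5, v≡1 (mod 8); ε(u)ε(v)=0·0, αω(v)=4·0, βω(u)=-2·1; sum ≡ 0  ⇒  +1.
(a,b)_11: α=-4, u≡8; β=-3, v≡9 (mod 11); (8|11)=-1, (9|11)=+1; sign (−1)^0·-1^-3·+1^-4 = -1.
(a,b)_3: α=2, u≡1; β=11, v≡1 (mod 3); (1|3)=+1, (1|3)=+1; sign (−1)^0·+1^11·+1^2 = +1.
(a,b)_17: α=1, u≡10; β=3, v≡9 (mod 17); (10|17)=-1, (9|17)=+1; sign (−1)^0·-1^3·+1^1 = -1.
(a,b)_∞: sgn(85)=+, sgn(-255255)=−, so +1.
|Ram(85, -255255)| = 4, even; anisotropic at {5, 11, 13, 17}.

[5, 11, 13, 17]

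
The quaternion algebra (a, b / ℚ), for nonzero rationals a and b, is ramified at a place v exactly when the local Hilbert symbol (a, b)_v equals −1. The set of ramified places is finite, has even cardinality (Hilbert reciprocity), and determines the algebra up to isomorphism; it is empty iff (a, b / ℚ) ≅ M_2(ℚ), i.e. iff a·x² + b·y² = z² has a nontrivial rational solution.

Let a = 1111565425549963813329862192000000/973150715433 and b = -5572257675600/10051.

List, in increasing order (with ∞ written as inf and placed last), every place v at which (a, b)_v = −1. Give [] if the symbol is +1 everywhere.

[7, 11, 31, 37]

(a, b) ≡ (65379, -3945711) mod (ℚ^×)²; places V = {2, 3, 5, 7, 11, 13, 19, 23, 29, 31, 37, 53, ∞}.
(a,b)_11: α=2, u≡2; β=1, v≡1 (mod 11); (2|11)=-1, (1|11)=+1; sign (−1)^0·-1^1·+1^2 = -1.
(a,b)_3: α=-1, u≡1; β=1, v≡2 (mod 3); (1|3)=+1, (2|3)=-1; sign (−1)^1·+1^1·-1^-1 = +1.
(a,b)_∞: sgn(65379)=+, sgn(-3945711)=−, so +1.
(a,b)_29: α=2, u≡9; β=1, v≡4 (mod 29); (9|29)=+1, (4|29)=+1; sign (−1)^0·+1^1·+1^2 = +1.
(a,b)_7: α=6, u≡3; β=3, v≡4 (mod 7); (3|7)=-1, (4|7)=+1; sign (−1)^0·-1^3·+1^6 = -1.
(a,b)_31: α=3, u≡20; β=1, v≡5 (mod 31); (20|31)=+1, (5|31)=+1; sign (−1)^1·+1^1·+1^3 = -1.
(a,b)_2: α=10, β=4; u≡3, v≡1 (mod 8); ε(u)ε(v)=1·0, αω(v)=10·0, βω(u)=4·1; sum ≡ 0  ⇒  +1.
(a,b)_19: α=-3, u≡15; β=-1, v≡9 (mod 19); (15|19)=-1, (9|19)=+1; sign (−1)^1·-1^-1·+1^-3 = +1.
(a,b)_13: α=-2, u≡7; β=0, v≡4 (mod 13); (7|13)=-1, (4|13)=+1; sign (−1)^0·-1^0·+1^-2 = +1.
(a,b)_23: α=-4, u≡2; β=-2, v≡1 (mod 23); (2|23)=+1, (1|23)=+1; sign (−1)^0·+1^-2·+1^-4 = +1.
(a,b)_37: α=5, u≡26; β=2, v≡32 (mod 37); (26|37)=+1, (32|37)=-1; sign (−1)^0·+1^2·-1^5 = -1.
(a,b)_53: α=2, u≡31; β=0, v≡32 (mod 53); (31|53)=-1, (32|53)=-1; sign (−1)^0·-1^0·-1^2 = +1.
(a,b)_5: α=6, u≡1; β=2, v≡1 (mod 5); (1|5)=+1, (1|5)=+1; sign (−1)^0·+1^2·+1^6 = +1.
Ram(65379, -3945711) = {7, 11, 31, 37}; no ℚ_7-point on the conic.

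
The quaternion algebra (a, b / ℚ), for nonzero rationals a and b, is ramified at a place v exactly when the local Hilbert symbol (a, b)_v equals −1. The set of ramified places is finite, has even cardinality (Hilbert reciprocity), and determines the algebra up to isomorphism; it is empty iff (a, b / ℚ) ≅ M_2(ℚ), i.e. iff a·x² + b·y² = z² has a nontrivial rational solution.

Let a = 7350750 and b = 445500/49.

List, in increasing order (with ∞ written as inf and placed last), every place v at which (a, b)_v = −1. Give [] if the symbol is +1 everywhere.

[2, 11]

Mod squares: a ≡ 30, b ≡ 55. Check v ∈ {∞, 2, 3, 5, 7, 11}.
v=2: v_2(a)=1, v_2(b)=2; units ≡ 7, 7 (mod 8); ε·ε+αω+βω = 1·1+1·0+2·0 ≡ 1  ⇒  (a,b)_2 = -1.
v=3: a=3^5·(≡1), b=3^4·(≡1) mod 3; (1|3)=+1, (1|3)=+1; (−1)^{5·4·1}·(+1)^4·(+1)^5 = +1.
v=11: a=11^2·(≡8), b=11^1·(≡4) mod 11; (8|11)=-1, (4|11)=+1; (−1)^{2·1·5}·(-1)^1·(+1)^2 = -1.
v=7: a=7^0·(≡1), b=7^-2·(≡6) mod 7; (1|7)=+1, (6|7)=-1; (−1)^{0·-2·3}·(+1)^-2·(-1)^0 = +1.
v=∞: 30 > 0 and 55 > 0  ⇒  (a,b)_∞ = +1.
v=5: a=5^3·(≡1), b=5^3·(≡1) mod 5; (1|5)=+1, (1|5)=+1; (−1)^{3·3·2}·(+1)^3·(+1)^3 = +1.
Ram(30, 55) = {2, 11}; no ℚ_2-point on the conic.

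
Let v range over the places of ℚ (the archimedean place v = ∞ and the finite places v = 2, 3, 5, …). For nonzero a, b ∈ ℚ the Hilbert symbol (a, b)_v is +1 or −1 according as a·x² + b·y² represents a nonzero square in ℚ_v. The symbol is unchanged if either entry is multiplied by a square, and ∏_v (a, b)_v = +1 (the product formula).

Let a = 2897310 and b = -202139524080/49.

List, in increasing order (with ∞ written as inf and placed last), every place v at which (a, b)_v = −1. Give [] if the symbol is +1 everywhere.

[3, 5]

Mod squares: a ≡ 2897310, b ≡ -1495. Check v ∈ {∞, 2, 3, 5, 7, 13, 17, 19, 23}.
v=19: a=19^1·(≡15), b=19^2·(≡7) mod 19; (15|19)=-1, (7|19)=+1; (−1)^{1·2·9}·(-1)^2·(+1)^1 = +1.
v=13: a=13^1·(≡11), b=13^1·(≡2) mod 13; (11|13)=-1, (2|13)=-1; (−1)^{1·1·6}·(-1)^1·(-1)^1 = +1.
v=∞: 2897310 > 0 and -1495 < 0  ⇒  (a,b)_∞ = +1.
v=5: a=5^1·(≡2), b=5^1·(≡1) mod 5; (2|5)=-1, (1|5)=+1; (−1)^{1·1·2}·(-1)^1·(+1)^1 = -1.
v=23: a=23^1·(≡22), b=23^1·(≡3) mod 23; (22|23)=-1, (3|23)=+1; (−1)^{1·1·11}·(-1)^1·(+1)^1 = +1.
v=7: a=7^0·(≡3), b=7^-2·(≡3) mod 7; (3|7)=-1, (3|7)=-1; (−1)^{0·-2·3}·(-1)^-2·(-1)^0 = +1.
v=2: v_2(a)=1, v_2(b)=4; units ≡ 7, 1 (mod 8); ε·ε+αω+βω = 1·0+1·0+4·0 ≡ 0  ⇒  (a,b)_2 = +1.
v=3: a=3^1·(≡1), b=3^4·(≡2) mod 3; (1|3)=+1, (2|3)=-1; (−1)^{1·4·1}·(+1)^4·(-1)^1 = -1.
v=17: a=17^1·(≡5), b=17^2·(≡9) mod 17; (5|17)=-1, (9|17)=+1; (−1)^{1·2·8}·(-1)^2·(+1)^1 = +1.
|Ram(2897310, -1495)| = 2, even; anisotropic at {3, 5}.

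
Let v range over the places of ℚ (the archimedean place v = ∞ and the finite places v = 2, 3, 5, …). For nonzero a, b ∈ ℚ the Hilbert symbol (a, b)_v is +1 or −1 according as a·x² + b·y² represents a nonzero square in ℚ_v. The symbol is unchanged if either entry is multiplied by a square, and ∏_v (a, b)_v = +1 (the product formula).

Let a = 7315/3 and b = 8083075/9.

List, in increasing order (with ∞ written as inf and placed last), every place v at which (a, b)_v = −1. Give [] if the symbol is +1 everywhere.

Mod squares: a ≡ 21945, b ≡ 323323. Check v ∈ {∞, 2, 3, 5, 7, 11, 13, 17, 19}.
v=∞: 21945 > 0 and 323323 > 0  ⇒  (a,b)_∞ = +1.
v=5: a=5^1·(≡1), b=5^2·(≡2) mod 5; (1|5)=+1, (2|5)=-1; (−1)^{1·2·2}·(+1)^2·(-1)^1 = -1.
v=19: a=19^1·(≡8), b=19^1·(≡8) mod 19; (8|19)=-1, (8|19)=-1; (−1)^{1·1·9}·(-1)^1·(-1)^1 = -1.
v=13: a=13^0·(≡3), b=13^1·(≡7) mod 13; (3|13)=+1, (7|13)=-1; (−1)^{0·1·6}·(+1)^1·(-1)^0 = +1.
v=11: a=11^1·(≡9), b=11^1·(≡4) mod 11; (9|11)=+1, (4|11)=+1; (−1)^{1·1·5}·(+1)^1·(+1)^1 = -1.
v=17: a=17^0·(≡13), b=17^1·(≡4) mod 17; (13|17)=+1, (4|17)=+1; (−1)^{0·1·8}·(+1)^1·(+1)^0 = +1.
v=3: a=3^-1·(≡1), b=3^-2·(≡1) mod 3; (1|3)=+1, (1|3)=+1; (−1)^{-1·-2·1}·(+1)^-2·(+1)^-1 = +1.
v=7: a=7^1·(≡3), b=7^1·(≡6) mod 7; (3|7)=-1, (6|7)=-1; (−1)^{1·1·3}·(-1)^1·(-1)^1 = -1.
v=2: v_2(a)=0, v_2(b)=0; units ≡ 1, 3 (mod 8); ε·ε+αω+βω = 0·1+0·1+0·0 ≡ 0  ⇒  (a,b)_2 = +1.
(21945, 323323 / ℚ) ramifies at {5, 7, 11, 19}: a division algebra.

[5, 7, 11, 19]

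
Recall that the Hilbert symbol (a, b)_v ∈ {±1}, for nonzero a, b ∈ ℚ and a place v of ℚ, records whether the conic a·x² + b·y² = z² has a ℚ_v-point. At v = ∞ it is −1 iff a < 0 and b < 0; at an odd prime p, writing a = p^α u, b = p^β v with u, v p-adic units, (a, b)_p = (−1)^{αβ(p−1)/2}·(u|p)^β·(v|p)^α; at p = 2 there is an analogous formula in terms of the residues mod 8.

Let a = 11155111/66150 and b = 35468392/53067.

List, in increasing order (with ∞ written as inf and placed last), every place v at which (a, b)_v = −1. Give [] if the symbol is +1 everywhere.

Mod squares: a ≡ 1914, b ≡ 174. Check v ∈ {∞, 2, 3, 5, 7, 11, 17, 19, 23, 29}.
v=∞: 1914 > 0 and 174 > 0  ⇒  (a,b)_∞ = +1.
v=17: a=17^2·(≡3), b=17^2·(≡9) mod 17; (3|17)=-1, (9|17)=+1; (−1)^{2·2·8}·(-1)^2·(+1)^2 = +1.
v=2: v_2(a)=-1, v_2(b)=3; units ≡ 5, 7 (mod 8); ε·ε+αω+βω = 0·1+-1·0+3·1 ≡ 1  ⇒  (a,b)_2 = -1.
v=11: a=11^3·(≡3), b=11^0·(≡1) mod 11; (3|11)=+1, (1|11)=+1; (−1)^{3·0·5}·(+1)^0·(+1)^3 = +1.
v=19: a=19^0·(≡14), b=19^-2·(≡2) mod 19; (14|19)=-1, (2|19)=-1; (−1)^{0·-2·9}·(-1)^-2·(-1)^0 = +1.
v=3: a=3^-3·(≡2), b=3^-1·(≡1) mod 3; (2|3)=-1, (1|3)=+1; (−1)^{-3·-1·1}·(-1)^-1·(+1)^-3 = +1.
v=23: a=23^0·(≡21), b=23^2·(≡12) mod 23; (21|23)=-1, (12|23)=+1; (−1)^{0·2·11}·(-1)^2·(+1)^0 = +1.
v=7: a=7^-2·(≡5), b=7^-2·(≡3) mod 7; (5|7)=-1, (3|7)=-1; (−1)^{-2·-2·3}·(-1)^-2·(-1)^-2 = +1.
v=5: a=5^-2·(≡1), b=5^0·(≡1) mod 5; (1|5)=+1, (1|5)=+1; (−1)^{-2·0·2}·(+1)^0·(+1)^-2 = +1.
v=29: a=29^1·(≡3), b=29^1·(≡9) mod 29; (3|29)=-1, (9|29)=+1; (−1)^{1·1·14}·(-1)^1·(+1)^1 = -1.
(1914, 174 / ℚ) ramifies at {2, 29}: a division algebra.

[2, 29]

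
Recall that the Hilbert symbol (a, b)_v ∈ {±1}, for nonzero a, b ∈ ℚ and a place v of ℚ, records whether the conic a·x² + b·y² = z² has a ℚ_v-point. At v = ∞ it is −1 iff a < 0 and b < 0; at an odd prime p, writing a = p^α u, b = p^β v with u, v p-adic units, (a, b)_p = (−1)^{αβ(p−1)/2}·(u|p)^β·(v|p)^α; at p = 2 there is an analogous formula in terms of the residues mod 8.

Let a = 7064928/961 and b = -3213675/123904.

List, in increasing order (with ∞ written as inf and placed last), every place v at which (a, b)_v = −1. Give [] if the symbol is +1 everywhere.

[2, 17]

Mod squares: a ≡ 49062, b ≡ -3. Check v ∈ {∞, 2, 3, 5, 11, 13, 17, 23, 31, 37}.
v=17: a=17^1·(≡4), b=17^0·(≡7) mod 17; (4|17)=+1, (7|17)=-1; (−1)^{1·0·8}·(+1)^0·(-1)^1 = -1.
v=37: a=37^1·(≡13), b=37^0·(≡25) mod 37; (13|37)=-1, (25|37)=+1; (−1)^{1·0·18}·(-1)^0·(+1)^1 = +1.
v=13: a=13^1·(≡9), b=13^0·(≡3) mod 13; (9|13)=+1, (3|13)=+1; (−1)^{1·0·6}·(+1)^0·(+1)^1 = +1.
v=2: v_2(a)=5, v_2(b)=-10; units ≡ 3, 5 (mod 8); ε·ε+αω+βω = 1·0+5·1+-10·1 ≡ 1  ⇒  (a,b)_2 = -1.
v=3: a=3^3·(≡1), b=3^5·(≡2) mod 3; (1|3)=+1, (2|3)=-1; (−1)^{3·5·1}·(+1)^5·(-1)^3 = +1.
v=23: a=23^0·(≡1), b=23^2·(≡22) mod 23; (1|23)=+1, (22|23)=-1; (−1)^{0·2·11}·(+1)^2·(-1)^0 = +1.
v=∞: 49062 > 0 and -3 < 0  ⇒  (a,b)_∞ = +1.
v=31: a=31^-2·(≡28), b=31^0·(≡20) mod 31; (28|31)=+1, (20|31)=+1; (−1)^{-2·0·15}·(+1)^0·(+1)^-2 = +1.
v=5: a=5^0·(≡3), b=5^2·(≡2) mod 5; (3|5)=-1, (2|5)=-1; (−1)^{0·2·2}·(-1)^2·(-1)^0 = +1.
v=11: a=11^0·(≡6), b=11^-2·(≡8) mod 11; (6|11)=-1, (8|11)=-1; (−1)^{0·-2·5}·(-1)^-2·(-1)^0 = +1.
(49062, -3 / ℚ) ramifies at {2, 17}: a division algebra.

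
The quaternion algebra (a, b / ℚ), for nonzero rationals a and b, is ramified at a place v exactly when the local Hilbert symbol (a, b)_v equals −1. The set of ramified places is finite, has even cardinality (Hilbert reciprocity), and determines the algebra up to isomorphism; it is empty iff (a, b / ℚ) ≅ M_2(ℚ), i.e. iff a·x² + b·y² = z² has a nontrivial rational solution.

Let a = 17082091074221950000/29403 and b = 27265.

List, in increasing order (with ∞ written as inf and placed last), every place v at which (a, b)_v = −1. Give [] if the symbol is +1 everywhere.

[41, 43]

Mod squares: a ≡ 3517185, b ≡ 27265. Check v ∈ {∞, 2, 3, 5, 7, 11, 19, 41, 43}.
v=3: a=3^-5·(≡1), b=3^0·(≡1) mod 3; (1|3)=+1, (1|3)=+1; (−1)^{-5·0·1}·(+1)^0·(+1)^-5 = +1.
v=7: a=7^5·(≡2), b=7^1·(≡3) mod 7; (2|7)=+1, (3|7)=-1; (−1)^{5·1·3}·(+1)^1·(-1)^5 = +1.
v=2: v_2(a)=4, v_2(b)=0; units ≡ 1, 1 (mod 8); ε·ε+αω+βω = 0·0+4·0+0·0 ≡ 0  ⇒  (a,b)_2 = +1.
v=43: a=43^1·(≡24), b=43^0·(≡3) mod 43; (24|43)=+1, (3|43)=-1; (−1)^{1·0·21}·(+1)^0·(-1)^1 = -1.
v=∞: 3517185 > 0 and 27265 > 0  ⇒  (a,b)_∞ = +1.
v=41: a=41^3·(≡35), b=41^1·(≡9) mod 41; (35|41)=-1, (9|41)=+1; (−1)^{3·1·20}·(-1)^1·(+1)^3 = -1.
v=5: a=5^5·(≡3), b=5^1·(≡3) mod 5; (3|5)=-1, (3|5)=-1; (−1)^{5·1·2}·(-1)^1·(-1)^5 = +1.
v=11: a=11^-2·(≡4), b=11^0·(≡7) mod 11; (4|11)=+1, (7|11)=-1; (−1)^{-2·0·5}·(+1)^0·(-1)^-2 = +1.
v=19: a=19^3·(≡9), b=19^1·(≡10) mod 19; (9|19)=+1, (10|19)=-1; (−1)^{3·1·9}·(+1)^1·(-1)^3 = +1.
|Ram(3517185, 27265)| = 2, even; anisotropic at {41, 43}.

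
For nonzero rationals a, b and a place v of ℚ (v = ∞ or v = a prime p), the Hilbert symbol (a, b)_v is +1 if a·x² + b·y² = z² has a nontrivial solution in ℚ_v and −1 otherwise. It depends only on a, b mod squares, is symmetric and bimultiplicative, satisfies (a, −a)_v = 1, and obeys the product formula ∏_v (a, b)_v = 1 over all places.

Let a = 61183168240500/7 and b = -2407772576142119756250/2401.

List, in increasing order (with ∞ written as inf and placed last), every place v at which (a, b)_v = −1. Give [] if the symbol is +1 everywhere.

[3, 7]

(a, b) ≡ (35, -9690) mod (ℚ^×)²; places V = {2, 3, 5, 7, 17, 19, ∞}.
(a,b)_5: α=3, u≡2; β=5, v≡3 (mod 5); (2|5)=-1, (3|5)=-1; sign (−1)^0·-1^5·-1^3 = +1.
(a,b)_∞: sgn(35)=+, sgn(-9690)=−, so +1.
(a,b)_2: α=2, β=1; u≡3, v≡3 (mod 8); ε(u)ε(v)=1·1, αω(v)=2·1, βω(u)=1·1; sum ≡ 0  ⇒  +1.
(a,b)_3: α=2, u≡2; β=5, v≡1 (mod 3); (2|3)=-1, (1|3)=+1; sign (−1)^0·-1^5·+1^2 = -1.
(a,b)_19: α=6, u≡1; β=9, v≡10 (mod 19); (1|19)=+1, (10|19)=-1; sign (−1)^0·+1^9·-1^6 = +1.
(a,b)_17: α=2, u≡15; β=3, v≡15 (mod 17); (15|17)=+1, (15|17)=+1; sign (−1)^0·+1^3·+1^2 = +1.
(a,b)_7: α=-1, u≡5; β=-4, v≡5 (mod 7); (5|7)=-1, (5|7)=-1; sign (−1)^0·-1^-4·-1^-1 = -1.
(35, -9690 / ℚ) ramifies at {3, 7}: a division algebra.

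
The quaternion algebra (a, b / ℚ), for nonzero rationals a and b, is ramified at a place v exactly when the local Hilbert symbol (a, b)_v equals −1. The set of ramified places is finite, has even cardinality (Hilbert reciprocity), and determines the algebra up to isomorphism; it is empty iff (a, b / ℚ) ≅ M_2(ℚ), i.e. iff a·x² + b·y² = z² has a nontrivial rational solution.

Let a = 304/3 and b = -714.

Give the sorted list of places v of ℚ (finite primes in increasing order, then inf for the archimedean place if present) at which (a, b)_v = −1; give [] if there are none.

[17, 19]

(a, b) ≡ (57, -714) mod (ℚ^×)²; places V = {2, 3, 7, 17, 19, ∞}.
(a,b)_3: α=-1, u≡1; β=1, v≡2 (mod 3); (1|3)=+1, (2|3)=-1; sign (−1)^1·+1^1·-1^-1 = +1.
(a,b)_2: α=4, β=1; u≡1, v≡3 (mod 8); ε(u)ε(v)=0·1, αω(v)=4·1, βω(u)=1·0; sum ≡ 0  ⇒  +1.
(a,b)_7: α=0, u≡1; β=1, v≡3 (mod 7); (1|7)=+1, (3|7)=-1; sign (−1)^0·+1^1·-1^0 = +1.
(a,b)_19: α=1, u≡18; β=0, v≡8 (mod 19); (18|19)=-1, (8|19)=-1; sign (−1)^0·-1^0·-1^1 = -1.
(a,b)_17: α=0, u≡5; β=1, v≡9 (mod 17); (5|17)=-1, (9|17)=+1; sign (−1)^0·-1^1·+1^0 = -1.
(a,b)_∞: sgn(57)=+, sgn(-714)=−, so +1.
Ram(57, -714) = {17, 19}; no ℚ_17-point on the conic.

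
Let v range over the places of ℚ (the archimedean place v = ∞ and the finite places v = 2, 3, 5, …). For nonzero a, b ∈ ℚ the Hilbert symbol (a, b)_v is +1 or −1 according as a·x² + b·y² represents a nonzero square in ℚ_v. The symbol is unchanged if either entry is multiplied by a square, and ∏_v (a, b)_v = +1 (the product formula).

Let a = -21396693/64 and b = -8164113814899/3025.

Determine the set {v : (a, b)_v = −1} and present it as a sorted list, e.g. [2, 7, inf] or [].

[3, inf]

Mod squares: a ≡ -74037, b ≡ -518259. Check v ∈ {∞, 2, 3, 5, 7, 11, 17, 23, 29, 37}.
v=7: a=7^0·(≡4), b=7^5·(≡4) mod 7; (4|7)=+1, (4|7)=+1; (−1)^{0·5·3}·(+1)^5·(+1)^0 = +1.
v=2: v_2(a)=-6, v_2(b)=0; units ≡ 3, 5 (mod 8); ε·ε+αω+βω = 1·0+-6·1+0·1 ≡ 0  ⇒  (a,b)_2 = +1.
v=37: a=37^1·(≡9), b=37^1·(≡36) mod 37; (9|37)=+1, (36|37)=+1; (−1)^{1·1·18}·(+1)^1·(+1)^1 = +1.
v=17: a=17^2·(≡9), b=17^0·(≡12) mod 17; (9|17)=+1, (12|17)=-1; (−1)^{2·0·8}·(+1)^0·(-1)^2 = +1.
v=23: a=23^1·(≡2), b=23^1·(≡20) mod 23; (2|23)=+1, (20|23)=-1; (−1)^{1·1·11}·(+1)^1·(-1)^1 = +1.
v=3: a=3^1·(≡2), b=3^9·(≡2) mod 3; (2|3)=-1, (2|3)=-1; (−1)^{1·9·1}·(-1)^9·(-1)^1 = -1.
v=29: a=29^1·(≡5), b=29^1·(≡23) mod 29; (5|29)=+1, (23|29)=+1; (−1)^{1·1·14}·(+1)^1·(+1)^1 = +1.
v=5: a=5^0·(≡3), b=5^-2·(≡1) mod 5; (3|5)=-1, (1|5)=+1; (−1)^{0·-2·2}·(-1)^-2·(+1)^0 = +1.
v=∞: -74037 < 0 and -518259 < 0  ⇒  (a,b)_∞ = -1.
v=11: a=11^0·(≡5), b=11^-2·(≡8) mod 11; (5|11)=+1, (8|11)=-1; (−1)^{0·-2·5}·(+1)^-2·(-1)^0 = +1.
Ram(-74037, -518259) = {3, ∞}; no ℚ_3-point on the conic.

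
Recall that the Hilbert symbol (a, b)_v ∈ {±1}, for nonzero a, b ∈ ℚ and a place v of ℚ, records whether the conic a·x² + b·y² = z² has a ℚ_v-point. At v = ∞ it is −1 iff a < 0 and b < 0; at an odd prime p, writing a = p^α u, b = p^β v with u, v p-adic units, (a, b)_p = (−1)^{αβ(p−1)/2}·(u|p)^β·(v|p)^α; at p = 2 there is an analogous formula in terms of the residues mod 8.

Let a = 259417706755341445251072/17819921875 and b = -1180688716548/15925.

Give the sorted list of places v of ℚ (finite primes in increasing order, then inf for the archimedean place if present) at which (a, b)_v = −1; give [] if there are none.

[2, 11]

Mod squares: a ≡ 627, b ≡ -221. Check v ∈ {∞, 2, 3, 5, 7, 11, 13, 17, 19, 23}.
v=∞: 627 > 0 and -221 < 0  ⇒  (a,b)_∞ = +1.
v=3: a=3^1·(≡2), b=3^4·(≡1) mod 3; (2|3)=-1, (1|3)=+1; (−1)^{1·4·1}·(-1)^4·(+1)^1 = +1.
v=23: a=23^2·(≡9), b=23^0·(≡3) mod 23; (9|23)=+1, (3|23)=+1; (−1)^{2·0·11}·(+1)^0·(+1)^2 = +1.
v=11: a=11^13·(≡7), b=11^8·(≡10) mod 11; (7|11)=-1, (10|11)=-1; (−1)^{13·8·5}·(-1)^8·(-1)^13 = -1.
v=19: a=19^-1·(≡2), b=19^0·(≡11) mod 19; (2|19)=-1, (11|19)=+1; (−1)^{-1·0·9}·(-1)^0·(+1)^-1 = +1.
v=5: a=5^-8·(≡3), b=5^-2·(≡1) mod 5; (3|5)=-1, (1|5)=+1; (−1)^{-8·-2·2}·(-1)^-2·(+1)^-8 = +1.
v=13: a=13^0·(≡1), b=13^-1·(≡12) mod 13; (1|13)=+1, (12|13)=+1; (−1)^{0·-1·6}·(+1)^-1·(+1)^0 = +1.
v=7: a=7^-4·(≡1), b=7^-2·(≡3) mod 7; (1|7)=+1, (3|7)=-1; (−1)^{-4·-2·3}·(+1)^-2·(-1)^-4 = +1.
v=2: v_2(a)=14, v_2(b)=2; units ≡ 3, 3 (mod 8); ε·ε+αω+βω = 1·1+14·1+2·1 ≡ 1  ⇒  (a,b)_2 = -1.
v=17: a=17^2·(≡4), b=17^1·(≡4) mod 17; (4|17)=+1, (4|17)=+1; (−1)^{2·1·8}·(+1)^1·(+1)^2 = +1.
(627, -221 / ℚ) ramifies at {2, 11}: a division algebra.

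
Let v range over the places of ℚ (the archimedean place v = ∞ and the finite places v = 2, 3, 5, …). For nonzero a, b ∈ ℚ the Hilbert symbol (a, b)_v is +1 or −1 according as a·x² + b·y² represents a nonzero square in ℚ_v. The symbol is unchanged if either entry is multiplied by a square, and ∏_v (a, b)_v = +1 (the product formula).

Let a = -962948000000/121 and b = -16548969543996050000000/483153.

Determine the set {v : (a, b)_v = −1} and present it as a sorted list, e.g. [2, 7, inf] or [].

[2, inf]

Mod squares: a ≡ -17, b ≡ -66. Check v ∈ {∞, 2, 3, 5, 7, 11, 17, 23}.
v=7: a=7^2·(≡2), b=7^2·(≡2) mod 7; (2|7)=+1, (2|7)=+1; (−1)^{2·2·3}·(+1)^2·(+1)^2 = +1.
v=5: a=5^6·(≡3), b=5^8·(≡4) mod 5; (3|5)=-1, (4|5)=+1; (−1)^{6·8·2}·(-1)^8·(+1)^6 = +1.
v=23: a=23^0·(≡16), b=23^4·(≡16) mod 23; (16|23)=+1, (16|23)=+1; (−1)^{0·4·11}·(+1)^4·(+1)^0 = +1.
v=11: a=11^-2·(≡3), b=11^-5·(≡5) mod 11; (3|11)=+1, (5|11)=+1; (−1)^{-2·-5·5}·(+1)^-5·(+1)^-2 = +1.
v=17: a=17^3·(≡2), b=17^6·(≡1) mod 17; (2|17)=+1, (1|17)=+1; (−1)^{3·6·8}·(+1)^6·(+1)^3 = +1.
v=3: a=3^0·(≡1), b=3^-1·(≡2) mod 3; (1|3)=+1, (2|3)=-1; (−1)^{0·-1·1}·(+1)^-1·(-1)^0 = +1.
v=2: v_2(a)=8, v_2(b)=7; units ≡ 7, 7 (mod 8); ε·ε+αω+βω = 1·1+8·0+7·0 ≡ 1  ⇒  (a,b)_2 = -1.
v=∞: -17 < 0 and -66 < 0  ⇒  (a,b)_∞ = -1.
Ram(-17, -66) = {2, ∞}; no ℚ_2-point on the conic.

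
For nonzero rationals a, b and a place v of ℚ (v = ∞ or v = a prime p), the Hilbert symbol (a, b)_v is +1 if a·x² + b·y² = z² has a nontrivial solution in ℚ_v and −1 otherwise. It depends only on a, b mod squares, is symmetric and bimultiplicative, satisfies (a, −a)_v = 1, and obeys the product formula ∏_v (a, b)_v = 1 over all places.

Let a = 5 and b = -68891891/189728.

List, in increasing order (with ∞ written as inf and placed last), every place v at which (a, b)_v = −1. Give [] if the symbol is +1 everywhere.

[2, 5, 37, 53]

(a, b) ≡ (5, -74518) mod (ℚ^×)²; places V = {2, 5, 7, 11, 19, 37, 43, 53, ∞}.
(a,b)_7: α=0, u≡5; β=-2, v≡2 (mod 7); (5|7)=-1, (2|7)=+1; sign (−1)^0·-1^-2·+1^0 = +1.
(a,b)_∞: sgn(5)=+, sgn(-74518)=−, so +1.
(a,b)_11: α=0, u≡5; β=-2, v≡7 (mod 11); (5|11)=+1, (7|11)=-1; sign (−1)^0·+1^-2·-1^0 = +1.
(a,b)_19: α=0, u≡5; β=1, v≡4 (mod 19); (5|19)=+1, (4|19)=+1; sign (−1)^0·+1^1·+1^0 = +1.
(a,b)_53: α=0, u≡5; β=1, v≡46 (mod 53); (5|53)=-1, (46|53)=+1; sign (−1)^0·-1^1·+1^0 = -1.
(a,b)_5: α=1, u≡1; β=0, v≡3 (mod 5); (1|5)=+1, (3|5)=-1; sign (−1)^0·+1^0·-1^1 = -1.
(a,b)_43: α=0, u≡5; β=2, v≡9 (mod 43); (5|43)=-1, (9|43)=+1; sign (−1)^0·-1^2·+1^0 = +1.
(a,b)_37: α=0, u≡5; β=1, v≡36 (mod 37); (5|37)=-1, (36|37)=+1; sign (−1)^0·-1^1·+1^0 = -1.
(a,b)_2: α=0, β=-5; u≡5, v≡5 (mod 8); ε(u)ε(v)=0·0, αω(v)=0·1, βω(u)=-5·1; sum ≡ 1  ⇒  -1.
|Ram(5, -74518)| = 4, even; anisotropic at {2, 5, 37, 53}.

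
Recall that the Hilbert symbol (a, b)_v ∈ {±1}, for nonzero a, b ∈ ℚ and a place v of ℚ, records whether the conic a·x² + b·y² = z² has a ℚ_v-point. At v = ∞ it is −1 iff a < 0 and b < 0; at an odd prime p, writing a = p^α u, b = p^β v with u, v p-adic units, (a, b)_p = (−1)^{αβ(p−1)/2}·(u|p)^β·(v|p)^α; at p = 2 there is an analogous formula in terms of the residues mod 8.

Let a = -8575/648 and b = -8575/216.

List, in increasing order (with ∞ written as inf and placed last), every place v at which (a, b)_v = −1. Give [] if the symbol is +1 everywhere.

[2, inf]

(a, b) ≡ (-14, -42) mod (ℚ^×)²; places V = {2, 3, 5, 7, ∞}.
(a,b)_∞: sgn(-14)=−, sgn(-42)=−, so -1.
(a,b)_2: α=-3, β=-3; u≡1, v≡3 (mod 8); ε(u)ε(v)=0·1, αω(v)=-3·1, βω(u)=-3·0; sum ≡ 1  ⇒  -1.
(a,b)_7: α=3, u≡6; β=3, v≡4 (mod 7); (6|7)=-1, (4|7)=+1; sign (−1)^1·-1^3·+1^3 = +1.
(a,b)_3: α=-4, u≡1; β=-3, v≡1 (mod 3); (1|3)=+1, (1|3)=+1; sign (−1)^0·+1^-3·+1^-4 = +1.
(a,b)_5: α=2, u≡4; β=2, v≡2 (mod 5); (4|5)=+1, (2|5)=-1; sign (−1)^0·+1^2·-1^2 = +1.
|Ram(-14, -42)| = 2, even; anisotropic at {2, ∞}.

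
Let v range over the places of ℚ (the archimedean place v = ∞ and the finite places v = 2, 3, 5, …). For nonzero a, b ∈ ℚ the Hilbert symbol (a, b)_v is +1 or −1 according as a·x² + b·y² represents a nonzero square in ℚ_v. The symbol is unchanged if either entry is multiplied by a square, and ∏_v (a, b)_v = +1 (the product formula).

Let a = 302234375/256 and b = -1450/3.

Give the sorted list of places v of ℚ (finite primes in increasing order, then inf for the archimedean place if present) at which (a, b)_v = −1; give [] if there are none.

[3, 23]

Mod squares: a ≡ 23, b ≡ -174. Check v ∈ {∞, 2, 3, 5, 23, 29}.
v=5: a=5^6·(≡3), b=5^2·(≡4) mod 5; (3|5)=-1, (4|5)=+1; (−1)^{6·2·2}·(-1)^2·(+1)^6 = +1.
v=29: a=29^2·(≡16), b=29^1·(≡22) mod 29; (16|29)=+1, (22|29)=+1; (−1)^{2·1·14}·(+1)^1·(+1)^2 = +1.
v=3: a=3^0·(≡2), b=3^-1·(≡2) mod 3; (2|3)=-1, (2|3)=-1; (−1)^{0·-1·1}·(-1)^-1·(-1)^0 = -1.
v=2: v_2(a)=-8, v_2(b)=1; units ≡ 7, 1 (mod 8); ε·ε+αω+βω = 1·0+-8·0+1·0 ≡ 0  ⇒  (a,b)_2 = +1.
v=∞: 23 > 0 and -174 < 0  ⇒  (a,b)_∞ = +1.
v=23: a=23^1·(≡4), b=23^0·(≡15) mod 23; (4|23)=+1, (15|23)=-1; (−1)^{1·0·11}·(+1)^0·(-1)^1 = -1.
(23, -174 / ℚ) ramifies at {3, 23}: a division algebra.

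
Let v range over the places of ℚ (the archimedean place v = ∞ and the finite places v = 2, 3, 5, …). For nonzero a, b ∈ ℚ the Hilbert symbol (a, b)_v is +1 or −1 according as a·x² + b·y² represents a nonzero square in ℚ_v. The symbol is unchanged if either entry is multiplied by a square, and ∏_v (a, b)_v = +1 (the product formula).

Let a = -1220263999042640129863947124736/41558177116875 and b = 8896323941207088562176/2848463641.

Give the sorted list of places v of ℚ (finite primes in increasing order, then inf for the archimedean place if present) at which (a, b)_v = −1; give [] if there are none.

(a, b) ≡ (-42, 14586) mod (ℚ^×)²; places V = {2, 3, 5, 7, 11, 13, 17, 19, 29, 31, 53, ∞}.
(a,b)_13: α=2, u≡3; β=3, v≡4 (mod 13); (3|13)=+1, (4|13)=+1; sign (−1)^0·+1^3·+1^2 = +1.
(a,b)_5: α=-4, u≡2; β=0, v≡1 (mod 5); (2|5)=-1, (1|5)=+1; sign (−1)^0·-1^0·+1^-4 = +1.
(a,b)_3: α=-1, u≡1; β=1, v≡2 (mod 3); (1|3)=+1, (2|3)=-1; sign (−1)^1·+1^1·-1^-1 = +1.
(a,b)_29: α=8, u≡5; β=2, v≡25 (mod 29); (5|29)=+1, (25|29)=+1; sign (−1)^0·+1^2·+1^8 = +1.
(a,b)_∞: sgn(-42)=−, sgn(14586)=+, so +1.
(a,b)_17: α=4, u≡4; β=5, v≡15 (mod 17); (4|17)=+1, (15|17)=+1; sign (−1)^0·+1^5·+1^4 = +1.
(a,b)_19: α=0, u≡15; β=-2, v≡13 (mod 19); (15|19)=-1, (13|19)=-1; sign (−1)^0·-1^-2·-1^0 = +1.
(a,b)_31: α=2, u≡10; β=0, v≡2 (mod 31); (10|31)=+1, (2|31)=+1; sign (−1)^0·+1^0·+1^2 = +1.
(a,b)_11: α=0, u≡2; β=1, v≡10 (mod 11); (2|11)=-1, (10|11)=-1; sign (−1)^0·-1^1·-1^0 = -1.
(a,b)_2: α=19, β=21; u≡3, v≡5 (mod 8); ε(u)ε(v)=1·0, αω(v)=19·1, βω(u)=21·1; sum ≡ 0  ⇒  +1.
(a,b)_7: α=3, u≡2; β=2, v≡5 (mod 7); (2|7)=+1, (5|7)=-1; sign (−1)^0·+1^2·-1^3 = -1.
(a,b)_53: α=-6, u≡46; β=-4, v≡16 (mod 53); (46|53)=+1, (16|53)=+1; sign (−1)^0·+1^-4·+1^-6 = +1.
Ram(-42, 14586) = {7, 11}; no ℚ_7-point on the conic.

[7, 11]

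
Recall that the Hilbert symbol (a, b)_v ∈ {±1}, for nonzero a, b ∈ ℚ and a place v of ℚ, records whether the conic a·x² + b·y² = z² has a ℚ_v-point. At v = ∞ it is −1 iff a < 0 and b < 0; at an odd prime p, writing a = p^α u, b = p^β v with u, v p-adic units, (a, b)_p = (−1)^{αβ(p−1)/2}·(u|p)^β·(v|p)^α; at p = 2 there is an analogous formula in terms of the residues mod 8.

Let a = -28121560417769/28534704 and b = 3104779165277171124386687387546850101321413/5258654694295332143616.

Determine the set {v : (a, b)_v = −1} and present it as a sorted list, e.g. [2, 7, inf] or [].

[2, 13, 19, 23]

Mod squares: a ≡ -289731, b ≡ 858. Check v ∈ {∞, 2, 3, 7, 11, 13, 17, 19, 23, 31, 37}.
v=17: a=17^-3·(≡1), b=17^-6·(≡16) mod 17; (1|17)=+1, (16|17)=+1; (−1)^{-3·-6·8}·(+1)^-6·(+1)^-3 = +1.
v=31: a=31^0·(≡26), b=31^-2·(≡12) mod 31; (26|31)=-1, (12|31)=-1; (−1)^{0·-2·15}·(-1)^-2·(-1)^0 = +1.
v=13: a=13^1·(≡6), b=13^5·(≡12) mod 13; (6|13)=-1, (12|13)=+1; (−1)^{1·5·6}·(-1)^5·(+1)^1 = -1.
v=3: a=3^-1·(≡2), b=3^-5·(≡1) mod 3; (2|3)=-1, (1|3)=+1; (−1)^{-1·-5·1}·(-1)^-5·(+1)^-1 = +1.
v=∞: -289731 < 0 and 858 > 0  ⇒  (a,b)_∞ = +1.
v=11: a=11^-2·(≡1), b=11^-3·(≡3) mod 11; (1|11)=+1, (3|11)=+1; (−1)^{-2·-3·5}·(+1)^-3·(+1)^-2 = +1.
v=7: a=7^2·(≡5), b=7^6·(≡4) mod 7; (5|7)=-1, (4|7)=+1; (−1)^{2·6·3}·(-1)^6·(+1)^2 = +1.
v=2: v_2(a)=-4, v_2(b)=-9; units ≡ 5, 5 (mod 8); ε·ε+αω+βω = 0·0+-4·1+-9·1 ≡ 1  ⇒  (a,b)_2 = -1.
v=37: a=37^0·(≡36), b=37^-2·(≡30) mod 37; (36|37)=+1, (30|37)=+1; (−1)^{0·-2·18}·(+1)^-2·(+1)^0 = +1.
v=19: a=19^3·(≡2), b=19^10·(≡12) mod 19; (2|19)=-1, (12|19)=-1; (−1)^{3·10·9}·(-1)^10·(-1)^3 = -1.
v=23: a=23^5·(≡5), b=23^14·(≡10) mod 23; (5|23)=-1, (10|23)=-1; (−1)^{5·14·11}·(-1)^14·(-1)^5 = -1.
Ram(-289731, 858) = {2, 13, 19, 23}; no ℚ_2-point on the conic.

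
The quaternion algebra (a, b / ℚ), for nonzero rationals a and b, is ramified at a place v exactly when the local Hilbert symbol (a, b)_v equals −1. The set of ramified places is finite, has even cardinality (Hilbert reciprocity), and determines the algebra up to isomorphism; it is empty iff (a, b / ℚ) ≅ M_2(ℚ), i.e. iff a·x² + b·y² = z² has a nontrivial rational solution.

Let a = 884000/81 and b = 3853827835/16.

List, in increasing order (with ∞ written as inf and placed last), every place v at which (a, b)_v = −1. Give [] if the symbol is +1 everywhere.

Mod squares: a ≡ 2210, b ≡ 27115. Check v ∈ {∞, 2, 3, 5, 11, 13, 17, 29}.
v=∞: 2210 > 0 and 27115 > 0  ⇒  (a,b)_∞ = +1.
v=3: a=3^-4·(≡2), b=3^0·(≡1) mod 3; (2|3)=-1, (1|3)=+1; (−1)^{-4·0·1}·(-1)^0·(+1)^-4 = +1.
v=17: a=17^1·(≡5), b=17^1·(≡10) mod 17; (5|17)=-1, (10|17)=-1; (−1)^{1·1·8}·(-1)^1·(-1)^1 = +1.
v=5: a=5^3·(≡2), b=5^1·(≡2) mod 5; (2|5)=-1, (2|5)=-1; (−1)^{3·1·2}·(-1)^1·(-1)^3 = +1.
v=2: v_2(a)=5, v_2(b)=-4; units ≡ 1, 3 (mod 8); ε·ε+αω+βω = 0·1+5·1+-4·0 ≡ 1  ⇒  (a,b)_2 = -1.
v=29: a=29^0·(≡6), b=29^3·(≡25) mod 29; (6|29)=+1, (25|29)=+1; (−1)^{0·3·14}·(+1)^3·(+1)^0 = +1.
v=11: a=11^0·(≡10), b=11^1·(≡4) mod 11; (10|11)=-1, (4|11)=+1; (−1)^{0·1·5}·(-1)^1·(+1)^0 = -1.
v=13: a=13^1·(≡12), b=13^2·(≡4) mod 13; (12|13)=+1, (4|13)=+1; (−1)^{1·2·6}·(+1)^2·(+1)^1 = +1.
Ram(2210, 27115) = {2, 11}; no ℚ_2-point on the conic.

[2, 11]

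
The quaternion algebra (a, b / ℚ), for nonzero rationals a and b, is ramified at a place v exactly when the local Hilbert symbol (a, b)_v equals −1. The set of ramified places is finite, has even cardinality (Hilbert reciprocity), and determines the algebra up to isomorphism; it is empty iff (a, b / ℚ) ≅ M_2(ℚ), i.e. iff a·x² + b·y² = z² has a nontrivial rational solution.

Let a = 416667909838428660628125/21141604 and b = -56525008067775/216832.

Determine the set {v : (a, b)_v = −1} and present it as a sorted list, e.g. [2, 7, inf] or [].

Mod squares: a ≡ 60605, b ≡ -3309033. Check v ∈ {∞, 2, 3, 5, 7, 11, 13, 17, 19, 23, 31}.
v=11: a=11^-4·(≡10), b=11^-2·(≡5) mod 11; (10|11)=-1, (5|11)=+1; (−1)^{-4·-2·5}·(-1)^-2·(+1)^-4 = +1.
v=19: a=19^-2·(≡13), b=19^0·(≡6) mod 19; (13|19)=-1, (6|19)=+1; (−1)^{-2·0·9}·(-1)^0·(+1)^-2 = +1.
v=17: a=17^3·(≡7), b=17^1·(≡13) mod 17; (7|17)=-1, (13|17)=+1; (−1)^{3·1·8}·(-1)^1·(+1)^3 = -1.
v=31: a=31^3·(≡9), b=31^1·(≡21) mod 31; (9|31)=+1, (21|31)=-1; (−1)^{3·1·15}·(+1)^1·(-1)^3 = +1.
v=3: a=3^14·(≡2), b=3^15·(≡2) mod 3; (2|3)=-1, (2|3)=-1; (−1)^{14·15·1}·(-1)^15·(-1)^14 = -1.
v=13: a=13^2·(≡12), b=13^1·(≡1) mod 13; (12|13)=+1, (1|13)=+1; (−1)^{2·1·6}·(+1)^1·(+1)^2 = +1.
v=5: a=5^5·(≡4), b=5^2·(≡2) mod 5; (4|5)=+1, (2|5)=-1; (−1)^{5·2·2}·(+1)^2·(-1)^5 = -1.
v=23: a=23^1·(≡1), b=23^1·(≡17) mod 23; (1|23)=+1, (17|23)=-1; (−1)^{1·1·11}·(+1)^1·(-1)^1 = +1.
v=∞: 60605 > 0 and -3309033 < 0  ⇒  (a,b)_∞ = +1.
v=7: a=7^2·(≡5), b=7^-1·(≡5) mod 7; (5|7)=-1, (5|7)=-1; (−1)^{2·-1·3}·(-1)^-1·(-1)^2 = -1.
v=2: v_2(a)=-2, v_2(b)=-8; units ≡ 5, 7 (mod 8); ε·ε+αω+βω = 0·1+-2·0+-8·1 ≡ 0  ⇒  (a,b)_2 = +1.
(60605, -3309033 / ℚ) ramifies at {3, 5, 7, 17}: a division algebra.

[3, 5, 7, 17]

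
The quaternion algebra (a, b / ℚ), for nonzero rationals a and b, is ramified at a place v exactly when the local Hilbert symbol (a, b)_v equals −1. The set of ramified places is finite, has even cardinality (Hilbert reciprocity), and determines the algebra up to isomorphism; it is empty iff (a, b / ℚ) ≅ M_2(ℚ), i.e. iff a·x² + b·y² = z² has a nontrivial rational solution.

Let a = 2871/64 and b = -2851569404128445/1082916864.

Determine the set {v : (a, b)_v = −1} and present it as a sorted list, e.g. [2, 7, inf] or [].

Mod squares: a ≡ 319, b ≡ -2521695. Check v ∈ {∞, 2, 3, 5, 7, 11, 13, 17, 29, 31}.
v=5: a=5^0·(≡4), b=5^1·(≡4) mod 5; (4|5)=+1, (4|5)=+1; (−1)^{0·1·2}·(+1)^1·(+1)^0 = +1.
v=29: a=29^1·(≡2), b=29^3·(≡6) mod 29; (2|29)=-1, (6|29)=+1; (−1)^{1·3·14}·(-1)^3·(+1)^1 = -1.
v=2: v_2(a)=-6, v_2(b)=-18; units ≡ 7, 1 (mod 8); ε·ε+αω+βω = 1·0+-6·0+-18·0 ≡ 0  ⇒  (a,b)_2 = +1.
v=31: a=31^0·(≡25), b=31^1·(≡17) mod 31; (25|31)=+1, (17|31)=-1; (−1)^{0·1·15}·(+1)^1·(-1)^0 = +1.
v=11: a=11^1·(≡7), b=11^1·(≡2) mod 11; (7|11)=-1, (2|11)=-1; (−1)^{1·1·5}·(-1)^1·(-1)^1 = -1.
v=13: a=13^0·(≡2), b=13^4·(≡7) mod 13; (2|13)=-1, (7|13)=-1; (−1)^{0·4·6}·(-1)^4·(-1)^0 = +1.
v=17: a=17^0·(≡9), b=17^-1·(≡6) mod 17; (9|17)=+1, (6|17)=-1; (−1)^{0·-1·8}·(+1)^-1·(-1)^0 = +1.
v=3: a=3^2·(≡1), b=3^-5·(≡2) mod 3; (1|3)=+1, (2|3)=-1; (−1)^{2·-5·1}·(+1)^-5·(-1)^2 = +1.
v=7: a=7^0·(≡1), b=7^4·(≡3) mod 7; (1|7)=+1, (3|7)=-1; (−1)^{0·4·3}·(+1)^4·(-1)^0 = +1.
v=∞: 319 > 0 and -2521695 < 0  ⇒  (a,b)_∞ = +1.
Ram(319, -2521695) = {11, 29}; no ℚ_11-point on the conic.

[11, 29]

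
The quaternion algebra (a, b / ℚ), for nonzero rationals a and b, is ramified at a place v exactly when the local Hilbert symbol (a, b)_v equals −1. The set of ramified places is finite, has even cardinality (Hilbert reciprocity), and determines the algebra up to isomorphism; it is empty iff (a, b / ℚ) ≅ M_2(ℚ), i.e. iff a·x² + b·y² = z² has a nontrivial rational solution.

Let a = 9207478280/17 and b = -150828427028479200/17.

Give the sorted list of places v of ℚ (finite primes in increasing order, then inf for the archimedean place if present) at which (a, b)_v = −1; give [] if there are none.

[7, 11, 17, 19]

Mod squares: a ≡ 13090, b ≡ -13566. Check v ∈ {∞, 2, 3, 5, 7, 11, 13, 17, 19, 23}.
v=3: a=3^0·(≡1), b=3^1·(≡2) mod 3; (1|3)=+1, (2|3)=-1; (−1)^{0·1·1}·(+1)^1·(-1)^0 = +1.
v=23: a=23^0·(≡13), b=23^2·(≡8) mod 23; (13|23)=+1, (8|23)=+1; (−1)^{0·2·11}·(+1)^2·(+1)^0 = +1.
v=13: a=13^2·(≡1), b=13^2·(≡5) mod 13; (1|13)=+1, (5|13)=-1; (−1)^{2·2·6}·(+1)^2·(-1)^2 = +1.
v=7: a=7^3·(≡1), b=7^1·(≡4) mod 7; (1|7)=+1, (4|7)=+1; (−1)^{3·1·3}·(+1)^1·(+1)^3 = -1.
v=2: v_2(a)=3, v_2(b)=5; units ≡ 1, 1 (mod 8); ε·ε+αω+βω = 0·0+3·0+5·0 ≡ 0  ⇒  (a,b)_2 = +1.
v=17: a=17^-1·(≡7), b=17^-1·(≡1) mod 17; (7|17)=-1, (1|17)=+1; (−1)^{-1·-1·8}·(-1)^-1·(+1)^-1 = -1.
v=19: a=19^2·(≡3), b=19^3·(≡18) mod 19; (3|19)=-1, (18|19)=-1; (−1)^{2·3·9}·(-1)^3·(-1)^2 = -1.
v=5: a=5^1·(≡3), b=5^2·(≡1) mod 5; (3|5)=-1, (1|5)=+1; (−1)^{1·2·2}·(-1)^2·(+1)^1 = +1.
v=∞: 13090 > 0 and -13566 < 0  ⇒  (a,b)_∞ = +1.
v=11: a=11^1·(≡7), b=11^4·(≡10) mod 11; (7|11)=-1, (10|11)=-1; (−1)^{1·4·5}·(-1)^4·(-1)^1 = -1.
(13090, -13566 / ℚ) ramifies at {7, 11, 17, 19}: a division algebra.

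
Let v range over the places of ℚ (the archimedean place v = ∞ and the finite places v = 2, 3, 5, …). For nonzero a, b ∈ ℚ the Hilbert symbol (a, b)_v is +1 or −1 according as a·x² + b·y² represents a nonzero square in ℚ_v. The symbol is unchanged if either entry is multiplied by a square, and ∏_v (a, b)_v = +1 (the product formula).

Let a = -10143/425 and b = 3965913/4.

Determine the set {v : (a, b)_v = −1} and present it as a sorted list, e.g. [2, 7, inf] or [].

Mod squares: a ≡ -391, b ≡ 17. Check v ∈ {∞, 2, 3, 5, 7, 17, 23}.
v=23: a=23^1·(≡8), b=23^2·(≡17) mod 23; (8|23)=+1, (17|23)=-1; (−1)^{1·2·11}·(+1)^2·(-1)^1 = -1.
v=7: a=7^2·(≡2), b=7^2·(≡6) mod 7; (2|7)=+1, (6|7)=-1; (−1)^{2·2·3}·(+1)^2·(-1)^2 = +1.
v=17: a=17^-1·(≡5), b=17^1·(≡8) mod 17; (5|17)=-1, (8|17)=+1; (−1)^{-1·1·8}·(-1)^1·(+1)^-1 = -1.
v=3: a=3^2·(≡2), b=3^2·(≡2) mod 3; (2|3)=-1, (2|3)=-1; (−1)^{2·2·1}·(-1)^2·(-1)^2 = +1.
v=2: v_2(a)=0, v_2(b)=-2; units ≡ 1, 1 (mod 8); ε·ε+αω+βω = 0·0+0·0+-2·0 ≡ 0  ⇒  (a,b)_2 = +1.
v=∞: -391 < 0 and 17 > 0  ⇒  (a,b)_∞ = +1.
v=5: a=5^-2·(≡1), b=5^0·(≡2) mod 5; (1|5)=+1, (2|5)=-1; (−1)^{-2·0·2}·(+1)^0·(-1)^-2 = +1.
(-391, 17 / ℚ) ramifies at {17, 23}: a division algebra.

[17, 23]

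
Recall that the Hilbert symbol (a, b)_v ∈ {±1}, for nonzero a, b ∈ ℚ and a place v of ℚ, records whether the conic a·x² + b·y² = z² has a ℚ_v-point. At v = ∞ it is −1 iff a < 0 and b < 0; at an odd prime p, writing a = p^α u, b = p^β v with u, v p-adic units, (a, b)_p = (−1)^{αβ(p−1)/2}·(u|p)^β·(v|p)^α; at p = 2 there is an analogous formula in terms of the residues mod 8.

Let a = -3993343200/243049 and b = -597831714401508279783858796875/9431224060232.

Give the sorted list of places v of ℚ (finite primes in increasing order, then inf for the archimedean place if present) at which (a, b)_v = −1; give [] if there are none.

[2, 3, 23, 29, 31, inf]

(a, b) ≡ (-462, -9552774) mod (ℚ^×)²; places V = {2, 3, 5, 7, 11, 13, 17, 23, 29, 31, ∞}.
(a,b)_2: α=5, β=-3; u≡1, v≡5 (mod 8); ε(u)ε(v)=0·0, αω(v)=5·1, βω(u)=-3·0; sum ≡ 1  ⇒  -1.
(a,b)_13: α=0, u≡11; β=-2, v≡1 (mod 13); (11|13)=-1, (1|13)=+1; sign (−1)^0·-1^-2·+1^0 = +1.
(a,b)_5: α=2, u≡3; β=6, v≡1 (mod 5); (3|5)=-1, (1|5)=+1; sign (−1)^0·-1^6·+1^2 = +1.
(a,b)_31: α=0, u≡29; β=1, v≡12 (mod 31); (29|31)=-1, (12|31)=-1; sign (−1)^0·-1^1·-1^0 = -1.
(a,b)_23: α=0, u≡19; β=1, v≡10 (mod 23); (19|23)=-1, (10|23)=-1; sign (−1)^0·-1^1·-1^0 = -1.
(a,b)_7: α=5, u≡4; β=13, v≡3 (mod 7); (4|7)=+1, (3|7)=-1; sign (−1)^1·+1^13·-1^5 = +1.
(a,b)_3: α=3, u≡2; β=15, v≡2 (mod 3); (2|3)=-1, (2|3)=-1; sign (−1)^1·-1^15·-1^3 = -1.
(a,b)_29: α=-2, u≡19; β=1, v≡28 (mod 29); (19|29)=-1, (28|29)=+1; sign (−1)^0·-1^1·+1^-2 = -1.
(a,b)_∞: sgn(-462)=−, sgn(-9552774)=−, so -1.
(a,b)_11: α=1, u≡10; β=3, v≡9 (mod 11); (10|11)=-1, (9|11)=+1; sign (−1)^1·-1^3·+1^1 = +1.
(a,b)_17: α=-2, u≡6; β=-8, v≡4 (mod 17); (6|17)=-1, (4|17)=+1; sign (−1)^0·-1^-8·+1^-2 = +1.
|Ram(-462, -9552774)| = 6, even; anisotropic at {2, 3, 23, 29, 31, ∞}.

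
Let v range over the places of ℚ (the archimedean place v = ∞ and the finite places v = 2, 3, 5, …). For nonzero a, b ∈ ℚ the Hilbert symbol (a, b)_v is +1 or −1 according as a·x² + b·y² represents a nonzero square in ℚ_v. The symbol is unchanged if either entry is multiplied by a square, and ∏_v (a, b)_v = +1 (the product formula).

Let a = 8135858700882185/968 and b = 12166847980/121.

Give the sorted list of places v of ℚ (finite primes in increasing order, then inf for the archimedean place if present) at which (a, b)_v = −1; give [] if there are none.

[2, 7]

(a, b) ≡ (1330, 595) mod (ℚ^×)²; places V = {2, 5, 7, 11, 13, 17, 19, ∞}.
(a,b)_5: α=1, u≡4; β=1, v≡1 (mod 5); (4|5)=+1, (1|5)=+1; sign (−1)^0·+1^1·+1^1 = +1.
(a,b)_13: α=2, u≡10; β=0, v≡10 (mod 13); (10|13)=+1, (10|13)=+1; sign (−1)^0·+1^0·+1^2 = +1.
(a,b)_17: α=4, u≡15; β=3, v≡1 (mod 17); (15|17)=+1, (1|17)=+1; sign (−1)^0·+1^3·+1^4 = +1.
(a,b)_7: α=5, u≡4; β=3, v≡2 (mod 7); (4|7)=+1, (2|7)=+1; sign (−1)^1·+1^3·+1^5 = -1.
(a,b)_∞: sgn(1330)=+, sgn(595)=+, so +1.
(a,b)_19: α=3, u≡12; β=2, v≡7 (mod 19); (12|19)=-1, (7|19)=+1; sign (−1)^0·-1^2·+1^3 = +1.
(a,b)_2: α=-3, β=2; u≡1, v≡3 (mod 8); ε(u)ε(v)=0·1, αω(v)=-3·1, βω(u)=2·0; sum ≡ 1  ⇒  -1.
(a,b)_11: α=-2, u≡8; β=-2, v≡1 (mod 11); (8|11)=-1, (1|11)=+1; sign (−1)^0·-1^-2·+1^-2 = +1.
Ram(1330, 595) = {2, 7}; no ℚ_2-point on the conic.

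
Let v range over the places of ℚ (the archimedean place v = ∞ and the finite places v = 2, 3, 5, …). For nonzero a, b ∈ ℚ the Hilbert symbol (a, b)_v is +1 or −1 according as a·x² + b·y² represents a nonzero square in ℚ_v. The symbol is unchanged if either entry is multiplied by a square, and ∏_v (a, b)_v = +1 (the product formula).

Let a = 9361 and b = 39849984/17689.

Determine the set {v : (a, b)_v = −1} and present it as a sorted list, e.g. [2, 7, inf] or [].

[23, 37]

(a, b) ≡ (9361, 1081) mod (ℚ^×)²; places V = {2, 3, 7, 11, 19, 23, 37, 47, ∞}.
(a,b)_2: α=0, β=12; u≡1, v≡1 (mod 8); ε(u)ε(v)=0·0, αω(v)=0·0, βω(u)=12·0; sum ≡ 0  ⇒  +1.
(a,b)_23: α=1, u≡16; β=1, v≡9 (mod 23); (16|23)=+1, (9|23)=+1; sign (−1)^1·+1^1·+1^1 = -1.
(a,b)_3: α=0, u≡1; β=2, v≡1 (mod 3); (1|3)=+1, (1|3)=+1; sign (−1)^0·+1^2·+1^0 = +1.
(a,b)_7: α=0, u≡2; β=-2, v≡5 (mod 7); (2|7)=+1, (5|7)=-1; sign (−1)^0·+1^-2·-1^0 = +1.
(a,b)_47: α=0, u≡8; β=1, v≡41 (mod 47); (8|47)=+1, (41|47)=-1; sign (−1)^0·+1^1·-1^0 = +1.
(a,b)_11: α=1, u≡4; β=0, v≡9 (mod 11); (4|11)=+1, (9|11)=+1; sign (−1)^0·+1^0·+1^1 = +1.
(a,b)_∞: sgn(9361)=+, sgn(1081)=+, so +1.
(a,b)_19: α=0, u≡13; β=-2, v≡1 (mod 19); (13|19)=-1, (1|19)=+1; sign (−1)^0·-1^-2·+1^0 = +1.
(a,b)_37: α=1, u≡31; β=0, v≡32 (mod 37); (31|37)=-1, (32|37)=-1; sign (−1)^0·-1^0·-1^1 = -1.
|Ram(9361, 1081)| = 2, even; anisotropic at {23, 37}.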